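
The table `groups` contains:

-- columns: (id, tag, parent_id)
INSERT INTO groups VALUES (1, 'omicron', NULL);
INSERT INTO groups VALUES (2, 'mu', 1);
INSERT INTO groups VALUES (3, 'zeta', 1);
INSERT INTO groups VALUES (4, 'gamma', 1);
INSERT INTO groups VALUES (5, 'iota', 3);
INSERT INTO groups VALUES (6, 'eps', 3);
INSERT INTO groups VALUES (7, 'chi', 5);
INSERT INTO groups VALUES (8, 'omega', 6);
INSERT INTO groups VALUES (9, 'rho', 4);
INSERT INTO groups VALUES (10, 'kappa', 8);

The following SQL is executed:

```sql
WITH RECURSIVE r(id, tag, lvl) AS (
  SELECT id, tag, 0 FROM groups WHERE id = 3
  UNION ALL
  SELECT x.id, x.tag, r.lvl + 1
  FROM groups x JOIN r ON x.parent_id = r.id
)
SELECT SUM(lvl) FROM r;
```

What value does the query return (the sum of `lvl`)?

Base: id=3 (zeta) at lvl 0.
Iteration 1: rows with parent_id in {3} -> iota (id 5, lvl 1), eps (id 6, lvl 1).
Iteration 2: rows with parent_id in {5,6} -> chi (id 7, lvl 2), omega (id 8, lvl 2).
Iteration 3: rows with parent_id in {7,8} -> kappa (id 10, lvl 3).
Iteration 4: no rows with parent_id in {10}; recursion stops.
SUM(lvl) = 0 + 1 + 1 + 2 + 2 + 3 = 9.

9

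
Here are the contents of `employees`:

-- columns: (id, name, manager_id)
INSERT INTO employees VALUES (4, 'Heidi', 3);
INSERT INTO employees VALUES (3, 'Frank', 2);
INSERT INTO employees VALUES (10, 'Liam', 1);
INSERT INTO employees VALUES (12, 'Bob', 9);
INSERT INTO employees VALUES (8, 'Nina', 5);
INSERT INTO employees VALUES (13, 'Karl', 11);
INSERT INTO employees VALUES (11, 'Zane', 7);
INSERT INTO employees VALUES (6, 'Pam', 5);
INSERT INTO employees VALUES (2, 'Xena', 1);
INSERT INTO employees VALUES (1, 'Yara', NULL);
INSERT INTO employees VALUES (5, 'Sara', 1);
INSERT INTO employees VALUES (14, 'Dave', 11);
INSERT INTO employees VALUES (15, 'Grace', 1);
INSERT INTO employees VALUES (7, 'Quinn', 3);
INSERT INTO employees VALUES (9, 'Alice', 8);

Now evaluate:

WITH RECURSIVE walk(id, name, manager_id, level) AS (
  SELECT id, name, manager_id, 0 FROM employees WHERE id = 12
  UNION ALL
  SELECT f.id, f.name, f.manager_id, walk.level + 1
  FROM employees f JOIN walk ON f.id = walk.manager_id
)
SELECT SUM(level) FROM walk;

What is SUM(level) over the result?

Base: id=12 (Bob), manager_id=9, level 0.
Iteration 1: join on id=9 -> Alice (id 9, manager_id=8, level 1).
Iteration 2: join on id=8 -> Nina (id 8, manager_id=5, level 2).
Iteration 3: join on id=5 -> Sara (id 5, manager_id=1, level 3).
Iteration 4: join on id=1 -> Yara (id 1, manager_id=NULL, level 4).
Iteration 5: manager_id is NULL; no match; recursion stops.
SUM(level) = 0 + 1 + 2 + 3 + 4 = 10.

10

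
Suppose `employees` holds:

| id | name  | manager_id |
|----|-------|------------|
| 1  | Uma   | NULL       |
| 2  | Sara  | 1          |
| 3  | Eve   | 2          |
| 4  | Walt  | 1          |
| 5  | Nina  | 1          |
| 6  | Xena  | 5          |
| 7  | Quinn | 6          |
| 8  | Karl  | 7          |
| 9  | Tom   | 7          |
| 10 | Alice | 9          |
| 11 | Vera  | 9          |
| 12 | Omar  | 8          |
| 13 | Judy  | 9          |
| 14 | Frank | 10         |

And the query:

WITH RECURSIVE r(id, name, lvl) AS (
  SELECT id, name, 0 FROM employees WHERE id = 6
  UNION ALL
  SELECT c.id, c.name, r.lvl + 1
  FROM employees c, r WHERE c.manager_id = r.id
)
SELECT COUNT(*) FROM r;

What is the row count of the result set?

Base: id=6 (Xena) at lvl 0.
Iteration 1: rows with manager_id in {6} -> Quinn (id 7, lvl 1).
Iteration 2: rows with manager_id in {7} -> Karl (id 8, lvl 2), Tom (id 9, lvl 2).
Iteration 3: rows with manager_id in {8,9} -> Alice (id 10, lvl 3), Vera (id 11, lvl 3), Omar (id 12, lvl 3), Judy (id 13, lvl 3).
Iteration 4: rows with manager_id in {10,11,12,13} -> Frank (id 14, lvl 4).
Iteration 5: no rows with manager_id in {14}; recursion stops.
Total rows emitted: 9.

9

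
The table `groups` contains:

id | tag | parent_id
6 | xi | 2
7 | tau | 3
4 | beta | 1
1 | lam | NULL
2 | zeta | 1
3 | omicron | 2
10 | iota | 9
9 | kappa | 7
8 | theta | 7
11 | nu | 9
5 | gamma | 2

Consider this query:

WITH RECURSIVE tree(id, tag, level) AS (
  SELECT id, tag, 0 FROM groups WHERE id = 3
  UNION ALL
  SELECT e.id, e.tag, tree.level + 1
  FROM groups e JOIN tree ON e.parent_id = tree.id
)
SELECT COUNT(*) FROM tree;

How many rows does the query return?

6

Base: id=3 (omicron) at level 0.
Iteration 1: rows with parent_id in {3} -> tau (id 7, level 1).
Iteration 2: rows with parent_id in {7} -> theta (id 8, level 2), kappa (id 9, level 2).
Iteration 3: rows with parent_id in {8,9} -> iota (id 10, level 3), nu (id 11, level 3).
Iteration 4: no rows with parent_id in {10,11}; recursion stops.
Total rows emitted: 6.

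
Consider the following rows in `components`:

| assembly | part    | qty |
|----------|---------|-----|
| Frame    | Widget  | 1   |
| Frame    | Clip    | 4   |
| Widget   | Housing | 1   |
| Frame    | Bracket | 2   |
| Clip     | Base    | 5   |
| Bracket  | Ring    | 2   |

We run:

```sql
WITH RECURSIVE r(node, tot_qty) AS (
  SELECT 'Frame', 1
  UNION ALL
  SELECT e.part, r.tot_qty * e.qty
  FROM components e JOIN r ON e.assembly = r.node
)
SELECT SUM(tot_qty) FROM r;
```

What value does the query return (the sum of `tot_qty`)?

Base: (Frame, tot_qty=1).
Iteration 1: components of {Frame} -> Bracket = 1*2 = 2, Clip = 1*4 = 4, Widget = 1*1 = 1.
Iteration 2: components of {Bracket,Clip,Widget} -> Base = 4*5 = 20, Housing = 1*1 = 1, Ring = 2*2 = 4.
Iteration 3: no further components; recursion stops.
SUM(tot_qty) = 1 + 1 + 4 + 2 + 1 + 20 + 4 = 33.

33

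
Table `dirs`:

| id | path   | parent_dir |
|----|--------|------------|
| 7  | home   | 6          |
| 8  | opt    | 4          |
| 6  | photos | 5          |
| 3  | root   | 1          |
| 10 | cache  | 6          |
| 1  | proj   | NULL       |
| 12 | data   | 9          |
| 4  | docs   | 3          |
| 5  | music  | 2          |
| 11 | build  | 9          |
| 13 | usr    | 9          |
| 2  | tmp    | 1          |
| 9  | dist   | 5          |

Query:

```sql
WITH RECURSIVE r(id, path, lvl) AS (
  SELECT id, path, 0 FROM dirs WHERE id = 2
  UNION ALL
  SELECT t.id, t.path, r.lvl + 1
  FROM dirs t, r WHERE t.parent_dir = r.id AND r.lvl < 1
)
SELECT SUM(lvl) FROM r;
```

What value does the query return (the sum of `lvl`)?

1

Base: id=2 (tmp) at lvl 0.
Iteration 1: rows with parent_dir in {2} -> music (id 5, lvl 1).
Iteration 2: lvl < 1 fails for all current rows; recursion stops.
SUM(lvl) = 0 + 1 = 1.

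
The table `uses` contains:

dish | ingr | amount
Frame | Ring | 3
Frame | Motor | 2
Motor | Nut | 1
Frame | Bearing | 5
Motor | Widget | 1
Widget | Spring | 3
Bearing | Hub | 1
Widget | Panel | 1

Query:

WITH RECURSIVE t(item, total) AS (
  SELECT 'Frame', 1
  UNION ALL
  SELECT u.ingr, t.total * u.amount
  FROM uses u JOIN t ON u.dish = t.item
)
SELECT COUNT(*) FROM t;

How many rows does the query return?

9

Base: (Frame, total=1).
Iteration 1: components of {Frame} -> Bearing = 1*5 = 5, Motor = 1*2 = 2, Ring = 1*3 = 3.
Iteration 2: components of {Bearing,Motor,Ring} -> Hub = 5*1 = 5, Nut = 2*1 = 2, Widget = 2*1 = 2.
Iteration 3: components of {Hub,Nut,Widget} -> Panel = 2*1 = 2, Spring = 2*3 = 6.
Iteration 4: no further components; recursion stops.
Total rows emitted: 9.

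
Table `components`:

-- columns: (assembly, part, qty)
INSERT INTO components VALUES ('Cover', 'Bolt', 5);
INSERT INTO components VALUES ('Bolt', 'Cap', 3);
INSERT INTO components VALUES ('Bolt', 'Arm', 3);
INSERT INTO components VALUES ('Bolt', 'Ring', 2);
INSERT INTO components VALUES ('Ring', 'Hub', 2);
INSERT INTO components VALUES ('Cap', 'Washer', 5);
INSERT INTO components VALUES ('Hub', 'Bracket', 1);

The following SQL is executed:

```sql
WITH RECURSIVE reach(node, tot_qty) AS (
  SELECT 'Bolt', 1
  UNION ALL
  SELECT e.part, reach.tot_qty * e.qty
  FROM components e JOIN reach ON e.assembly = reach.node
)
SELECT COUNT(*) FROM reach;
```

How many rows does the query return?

7

Base: (Bolt, tot_qty=1).
Iteration 1: components of {Bolt} -> Arm = 1*3 = 3, Cap = 1*3 = 3, Ring = 1*2 = 2.
Iteration 2: components of {Arm,Cap,Ring} -> Hub = 2*2 = 4, Washer = 3*5 = 15.
Iteration 3: components of {Hub,Washer} -> Bracket = 4*1 = 4.
Iteration 4: no further components; recursion stops.
Total rows emitted: 7.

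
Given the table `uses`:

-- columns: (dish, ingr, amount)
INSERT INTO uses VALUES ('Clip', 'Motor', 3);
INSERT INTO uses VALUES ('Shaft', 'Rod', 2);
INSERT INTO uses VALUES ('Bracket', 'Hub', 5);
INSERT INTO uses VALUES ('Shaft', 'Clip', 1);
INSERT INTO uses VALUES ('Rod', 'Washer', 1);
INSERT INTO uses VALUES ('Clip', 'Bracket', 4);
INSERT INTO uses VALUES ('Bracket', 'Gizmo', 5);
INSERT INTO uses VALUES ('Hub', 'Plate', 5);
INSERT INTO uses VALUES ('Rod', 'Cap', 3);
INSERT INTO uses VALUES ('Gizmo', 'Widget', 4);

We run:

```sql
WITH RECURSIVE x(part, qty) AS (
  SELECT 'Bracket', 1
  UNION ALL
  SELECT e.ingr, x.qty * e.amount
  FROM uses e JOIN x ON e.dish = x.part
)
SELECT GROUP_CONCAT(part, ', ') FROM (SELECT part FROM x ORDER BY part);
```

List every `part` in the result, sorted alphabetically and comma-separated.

Base: (Bracket, qty=1).
Iteration 1: components of {Bracket} -> Gizmo = 1*5 = 5, Hub = 1*5 = 5.
Iteration 2: components of {Gizmo,Hub} -> Plate = 5*5 = 25, Widget = 5*4 = 20.
Iteration 3: no further components; recursion stops.

Bracket, Gizmo, Hub, Plate, Widget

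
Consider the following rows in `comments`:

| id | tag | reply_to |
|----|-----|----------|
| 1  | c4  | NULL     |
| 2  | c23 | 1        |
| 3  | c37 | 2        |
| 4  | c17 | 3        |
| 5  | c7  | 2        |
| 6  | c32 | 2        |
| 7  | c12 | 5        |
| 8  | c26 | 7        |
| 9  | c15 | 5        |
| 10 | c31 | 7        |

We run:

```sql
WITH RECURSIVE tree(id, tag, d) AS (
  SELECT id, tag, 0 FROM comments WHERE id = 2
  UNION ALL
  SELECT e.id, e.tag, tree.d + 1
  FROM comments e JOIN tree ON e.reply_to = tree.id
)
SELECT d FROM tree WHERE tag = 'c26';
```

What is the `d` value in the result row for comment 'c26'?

Base: id=2 (c23) at d 0.
Iteration 1: rows with reply_to in {2} -> c37 (id 3, d 1), c7 (id 5, d 1), c32 (id 6, d 1).
Iteration 2: rows with reply_to in {3,5,6} -> c17 (id 4, d 2), c12 (id 7, d 2), c15 (id 9, d 2).
Iteration 3: rows with reply_to in {4,7,9} -> c26 (id 8, d 3), c31 (id 10, d 3).
Iteration 4: no rows with reply_to in {8,10}; recursion stops.

3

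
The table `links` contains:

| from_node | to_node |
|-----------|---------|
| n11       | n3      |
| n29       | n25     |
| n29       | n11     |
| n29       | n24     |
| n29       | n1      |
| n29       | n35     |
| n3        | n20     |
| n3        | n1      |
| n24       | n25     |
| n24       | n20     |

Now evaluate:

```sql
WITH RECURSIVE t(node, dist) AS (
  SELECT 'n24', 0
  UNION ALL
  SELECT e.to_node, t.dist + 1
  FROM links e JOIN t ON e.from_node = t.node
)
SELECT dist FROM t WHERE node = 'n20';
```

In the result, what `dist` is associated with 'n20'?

1

Base: (n24, dist=0).
Iteration 1: edges from {n24} -> (n20, dist=1), (n25, dist=1).
Iteration 2: no outgoing edges from {n20,n25}; recursion stops.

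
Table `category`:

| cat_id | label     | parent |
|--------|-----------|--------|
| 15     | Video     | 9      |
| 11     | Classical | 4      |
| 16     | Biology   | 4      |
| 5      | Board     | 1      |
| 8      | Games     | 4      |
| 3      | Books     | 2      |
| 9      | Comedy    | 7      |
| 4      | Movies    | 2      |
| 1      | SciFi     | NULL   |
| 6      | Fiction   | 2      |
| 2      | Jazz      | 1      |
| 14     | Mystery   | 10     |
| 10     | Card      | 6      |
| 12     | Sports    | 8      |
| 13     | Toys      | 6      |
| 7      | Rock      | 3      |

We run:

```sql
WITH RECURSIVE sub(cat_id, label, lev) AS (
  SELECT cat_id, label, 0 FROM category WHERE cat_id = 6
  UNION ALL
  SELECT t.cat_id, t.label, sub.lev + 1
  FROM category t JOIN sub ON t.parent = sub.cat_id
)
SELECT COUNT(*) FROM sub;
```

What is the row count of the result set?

Base: cat_id=6 (Fiction) at lev 0.
Iteration 1: rows with parent in {6} -> Card (id 10, lev 1), Toys (id 13, lev 1).
Iteration 2: rows with parent in {10,13} -> Mystery (id 14, lev 2).
Iteration 3: no rows with parent in {14}; recursion stops.
Total rows emitted: 4.

4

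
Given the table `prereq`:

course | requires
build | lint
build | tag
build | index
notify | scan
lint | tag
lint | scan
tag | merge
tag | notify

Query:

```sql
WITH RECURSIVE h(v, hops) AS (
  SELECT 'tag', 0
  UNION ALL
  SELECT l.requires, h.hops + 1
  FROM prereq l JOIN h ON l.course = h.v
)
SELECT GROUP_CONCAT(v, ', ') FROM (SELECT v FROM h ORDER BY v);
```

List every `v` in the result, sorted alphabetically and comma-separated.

merge, notify, scan, tag

Base: (tag, hops=0).
Iteration 1: edges from {tag} -> (merge, hops=1), (notify, hops=1).
Iteration 2: edges from {merge,notify} -> (scan, hops=2).
Iteration 3: no outgoing edges from {scan}; recursion stops.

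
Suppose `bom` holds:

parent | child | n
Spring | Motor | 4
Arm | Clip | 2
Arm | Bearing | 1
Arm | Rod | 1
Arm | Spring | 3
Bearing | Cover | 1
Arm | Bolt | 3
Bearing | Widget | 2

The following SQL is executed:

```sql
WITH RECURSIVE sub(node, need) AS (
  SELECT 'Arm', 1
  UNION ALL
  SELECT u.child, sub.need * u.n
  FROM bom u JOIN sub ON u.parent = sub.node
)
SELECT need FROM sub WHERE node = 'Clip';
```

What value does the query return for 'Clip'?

Base: (Arm, need=1).
Iteration 1: components of {Arm} -> Bearing = 1*1 = 1, Bolt = 1*3 = 3, Clip = 1*2 = 2, Rod = 1*1 = 1, Spring = 1*3 = 3.
Iteration 2: components of {Bearing,Bolt,Clip,Rod,Spring} -> Cover = 1*1 = 1, Motor = 3*4 = 12, Widget = 1*2 = 2.
Iteration 3: no further components; recursion stops.

2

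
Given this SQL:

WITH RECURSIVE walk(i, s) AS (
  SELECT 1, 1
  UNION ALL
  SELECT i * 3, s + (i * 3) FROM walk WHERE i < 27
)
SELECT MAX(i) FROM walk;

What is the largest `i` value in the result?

Base: i=1, s=1.
Iteration 1: 1 < 27 holds -> i = 1 * 3 = 3, s = 1 + 3 = 4.
Iteration 2: 3 < 27 holds -> i = 3 * 3 = 9, s = 4 + 9 = 13.
Iteration 3: 9 < 27 holds -> i = 9 * 3 = 27, s = 13 + 27 = 40.
Iteration 4: 27 < 27 fails; recursion stops.
i values: 1, 3, 9, 27; the maximum is 27.

27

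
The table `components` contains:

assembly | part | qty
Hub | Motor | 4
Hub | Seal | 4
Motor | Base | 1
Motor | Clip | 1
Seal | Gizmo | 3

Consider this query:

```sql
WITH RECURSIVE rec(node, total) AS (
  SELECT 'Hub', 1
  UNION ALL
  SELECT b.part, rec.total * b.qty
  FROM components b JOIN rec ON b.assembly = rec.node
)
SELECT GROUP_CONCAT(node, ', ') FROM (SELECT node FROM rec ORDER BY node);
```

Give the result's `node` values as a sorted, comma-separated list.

Base, Clip, Gizmo, Hub, Motor, Seal

Base: (Hub, total=1).
Iteration 1: components of {Hub} -> Motor = 1*4 = 4, Seal = 1*4 = 4.
Iteration 2: components of {Motor,Seal} -> Base = 4*1 = 4, Clip = 4*1 = 4, Gizmo = 4*3 = 12.
Iteration 3: no further components; recursion stops.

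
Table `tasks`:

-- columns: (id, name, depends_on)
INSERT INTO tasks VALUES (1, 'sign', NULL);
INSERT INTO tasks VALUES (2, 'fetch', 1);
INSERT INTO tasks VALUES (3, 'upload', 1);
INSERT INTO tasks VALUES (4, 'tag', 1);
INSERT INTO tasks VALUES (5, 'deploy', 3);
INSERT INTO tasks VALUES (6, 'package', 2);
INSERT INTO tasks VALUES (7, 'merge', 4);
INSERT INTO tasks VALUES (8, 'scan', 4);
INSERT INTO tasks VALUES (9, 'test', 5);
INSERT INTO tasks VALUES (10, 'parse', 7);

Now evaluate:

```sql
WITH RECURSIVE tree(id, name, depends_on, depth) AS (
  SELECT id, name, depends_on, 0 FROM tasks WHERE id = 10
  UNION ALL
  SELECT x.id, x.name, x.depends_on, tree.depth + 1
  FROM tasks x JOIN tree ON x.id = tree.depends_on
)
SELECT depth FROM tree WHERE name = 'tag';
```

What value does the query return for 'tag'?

2

Base: id=10 (parse), depends_on=7, depth 0.
Iteration 1: join on id=7 -> merge (id 7, depends_on=4, depth 1).
Iteration 2: join on id=4 -> tag (id 4, depends_on=1, depth 2).
Iteration 3: join on id=1 -> sign (id 1, depends_on=NULL, depth 3).
Iteration 4: depends_on is NULL; no match; recursion stops.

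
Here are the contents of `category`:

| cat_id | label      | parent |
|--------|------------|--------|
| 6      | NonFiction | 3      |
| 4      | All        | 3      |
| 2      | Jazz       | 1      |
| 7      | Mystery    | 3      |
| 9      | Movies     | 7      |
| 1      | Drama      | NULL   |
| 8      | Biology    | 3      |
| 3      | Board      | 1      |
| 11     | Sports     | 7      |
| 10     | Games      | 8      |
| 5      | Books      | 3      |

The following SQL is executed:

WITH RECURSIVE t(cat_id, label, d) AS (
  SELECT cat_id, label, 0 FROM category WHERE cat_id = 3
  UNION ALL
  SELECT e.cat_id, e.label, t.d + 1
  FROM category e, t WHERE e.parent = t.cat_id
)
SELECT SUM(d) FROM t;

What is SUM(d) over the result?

11

Base: cat_id=3 (Board) at d 0.
Iteration 1: rows with parent in {3} -> All (id 4, d 1), Books (id 5, d 1), NonFiction (id 6, d 1), Mystery (id 7, d 1), Biology (id 8, d 1).
Iteration 2: rows with parent in {4,5,6,7,8} -> Movies (id 9, d 2), Games (id 10, d 2), Sports (id 11, d 2).
Iteration 3: no rows with parent in {9,10,11}; recursion stops.
SUM(d) = 0 + 1 + 1 + 1 + 1 + 1 + 2 + 2 + 2 = 11.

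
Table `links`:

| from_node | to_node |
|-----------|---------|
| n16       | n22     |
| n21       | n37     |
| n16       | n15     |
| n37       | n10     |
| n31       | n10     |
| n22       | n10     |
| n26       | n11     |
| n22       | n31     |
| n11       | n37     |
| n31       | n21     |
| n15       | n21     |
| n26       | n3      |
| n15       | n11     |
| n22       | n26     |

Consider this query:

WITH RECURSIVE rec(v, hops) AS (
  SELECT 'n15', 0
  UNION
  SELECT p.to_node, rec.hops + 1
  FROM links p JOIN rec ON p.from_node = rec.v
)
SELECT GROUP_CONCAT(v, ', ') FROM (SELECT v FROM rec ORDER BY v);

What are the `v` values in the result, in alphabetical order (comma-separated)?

Base: (n15, hops=0).
Iteration 1: edges from {n15} -> (n11, hops=1), (n21, hops=1).
Iteration 2: edges from {n11,n21} -> (n37, hops=2). [UNION drops 1 duplicate row(s)]
Iteration 3: edges from {n37} -> (n10, hops=3).
Iteration 4: no outgoing edges from {n10}; recursion stops.

n10, n11, n15, n21, n37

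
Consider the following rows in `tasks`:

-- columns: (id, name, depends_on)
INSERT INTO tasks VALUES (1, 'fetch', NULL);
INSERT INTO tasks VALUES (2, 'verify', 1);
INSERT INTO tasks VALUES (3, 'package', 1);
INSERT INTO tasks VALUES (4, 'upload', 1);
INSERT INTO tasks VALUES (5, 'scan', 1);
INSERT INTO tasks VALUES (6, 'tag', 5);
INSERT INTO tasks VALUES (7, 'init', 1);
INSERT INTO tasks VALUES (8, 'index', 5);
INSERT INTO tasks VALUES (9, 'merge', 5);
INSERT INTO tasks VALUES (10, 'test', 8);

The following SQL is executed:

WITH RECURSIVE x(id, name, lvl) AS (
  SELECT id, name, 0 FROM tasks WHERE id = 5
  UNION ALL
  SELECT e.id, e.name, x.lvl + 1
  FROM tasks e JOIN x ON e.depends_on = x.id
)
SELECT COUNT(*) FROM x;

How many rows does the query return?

Base: id=5 (scan) at lvl 0.
Iteration 1: rows with depends_on in {5} -> tag (id 6, lvl 1), index (id 8, lvl 1), merge (id 9, lvl 1).
Iteration 2: rows with depends_on in {6,8,9} -> test (id 10, lvl 2).
Iteration 3: no rows with depends_on in {10}; recursion stops.
Total rows emitted: 5.

5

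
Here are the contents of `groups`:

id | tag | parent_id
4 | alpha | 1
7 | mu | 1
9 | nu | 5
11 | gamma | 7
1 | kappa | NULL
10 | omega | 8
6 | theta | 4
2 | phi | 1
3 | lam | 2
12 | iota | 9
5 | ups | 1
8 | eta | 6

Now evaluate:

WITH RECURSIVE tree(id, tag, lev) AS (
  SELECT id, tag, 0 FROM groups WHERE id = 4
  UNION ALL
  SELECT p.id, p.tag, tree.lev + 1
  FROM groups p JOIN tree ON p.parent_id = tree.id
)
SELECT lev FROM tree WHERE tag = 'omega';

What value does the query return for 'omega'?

Base: id=4 (alpha) at lev 0.
Iteration 1: rows with parent_id in {4} -> theta (id 6, lev 1).
Iteration 2: rows with parent_id in {6} -> eta (id 8, lev 2).
Iteration 3: rows with parent_id in {8} -> omega (id 10, lev 3).
Iteration 4: no rows with parent_id in {10}; recursion stops.

3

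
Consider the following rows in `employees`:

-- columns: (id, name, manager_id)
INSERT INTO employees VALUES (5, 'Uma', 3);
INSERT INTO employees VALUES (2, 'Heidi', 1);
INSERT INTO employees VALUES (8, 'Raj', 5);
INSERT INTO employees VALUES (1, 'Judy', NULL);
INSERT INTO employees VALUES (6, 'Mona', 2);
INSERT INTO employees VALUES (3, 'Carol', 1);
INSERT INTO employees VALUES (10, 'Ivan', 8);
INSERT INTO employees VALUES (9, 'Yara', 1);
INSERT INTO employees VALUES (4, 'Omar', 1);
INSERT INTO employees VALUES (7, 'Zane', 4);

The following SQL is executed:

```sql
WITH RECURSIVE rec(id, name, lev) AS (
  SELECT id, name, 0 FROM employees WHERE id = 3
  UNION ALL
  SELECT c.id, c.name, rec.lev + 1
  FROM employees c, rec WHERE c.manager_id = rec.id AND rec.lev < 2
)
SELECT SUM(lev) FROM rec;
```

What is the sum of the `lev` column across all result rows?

Base: id=3 (Carol) at lev 0.
Iteration 1: rows with manager_id in {3} -> Uma (id 5, lev 1).
Iteration 2: rows with manager_id in {5} -> Raj (id 8, lev 2).
Iteration 3: lev < 2 fails for all current rows; recursion stops.
SUM(lev) = 0 + 1 + 2 = 3.

3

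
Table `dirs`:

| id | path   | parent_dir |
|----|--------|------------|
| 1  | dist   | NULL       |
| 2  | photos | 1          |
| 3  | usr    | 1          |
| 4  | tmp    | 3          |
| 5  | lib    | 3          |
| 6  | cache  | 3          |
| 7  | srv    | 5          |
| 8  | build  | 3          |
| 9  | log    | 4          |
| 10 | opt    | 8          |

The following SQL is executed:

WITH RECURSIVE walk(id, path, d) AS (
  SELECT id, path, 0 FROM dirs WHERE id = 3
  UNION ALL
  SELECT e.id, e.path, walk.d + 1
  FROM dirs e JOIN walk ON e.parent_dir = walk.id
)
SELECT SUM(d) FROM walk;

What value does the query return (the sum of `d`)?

10

Base: id=3 (usr) at d 0.
Iteration 1: rows with parent_dir in {3} -> tmp (id 4, d 1), lib (id 5, d 1), cache (id 6, d 1), build (id 8, d 1).
Iteration 2: rows with parent_dir in {4,5,6,8} -> srv (id 7, d 2), log (id 9, d 2), opt (id 10, d 2).
Iteration 3: no rows with parent_dir in {7,9,10}; recursion stops.
SUM(d) = 0 + 1 + 1 + 1 + 1 + 2 + 2 + 2 = 10.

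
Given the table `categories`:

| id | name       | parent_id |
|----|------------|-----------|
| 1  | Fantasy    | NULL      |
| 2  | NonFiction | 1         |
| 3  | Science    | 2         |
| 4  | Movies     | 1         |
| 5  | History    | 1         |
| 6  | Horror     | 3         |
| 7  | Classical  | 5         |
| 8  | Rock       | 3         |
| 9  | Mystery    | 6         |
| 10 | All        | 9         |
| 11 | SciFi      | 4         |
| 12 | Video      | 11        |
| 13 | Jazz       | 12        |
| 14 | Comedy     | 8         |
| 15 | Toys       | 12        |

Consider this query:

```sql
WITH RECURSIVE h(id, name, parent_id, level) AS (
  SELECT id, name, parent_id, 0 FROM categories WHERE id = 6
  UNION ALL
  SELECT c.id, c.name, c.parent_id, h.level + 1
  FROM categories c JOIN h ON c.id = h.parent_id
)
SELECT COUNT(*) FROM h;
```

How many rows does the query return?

4

Base: id=6 (Horror), parent_id=3, level 0.
Iteration 1: join on id=3 -> Science (id 3, parent_id=2, level 1).
Iteration 2: join on id=2 -> NonFiction (id 2, parent_id=1, level 2).
Iteration 3: join on id=1 -> Fantasy (id 1, parent_id=NULL, level 3).
Iteration 4: parent_id is NULL; no match; recursion stops.
Total rows emitted: 4.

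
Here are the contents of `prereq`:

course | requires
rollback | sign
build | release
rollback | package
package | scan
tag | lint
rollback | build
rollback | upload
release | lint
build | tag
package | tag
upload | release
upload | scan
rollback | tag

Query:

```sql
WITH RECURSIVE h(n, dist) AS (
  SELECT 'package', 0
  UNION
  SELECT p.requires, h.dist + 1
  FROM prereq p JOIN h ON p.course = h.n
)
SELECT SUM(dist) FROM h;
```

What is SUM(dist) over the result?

Base: (package, dist=0).
Iteration 1: edges from {package} -> (scan, dist=1), (tag, dist=1).
Iteration 2: edges from {scan,tag} -> (lint, dist=2).
Iteration 3: no outgoing edges from {lint}; recursion stops.
SUM(dist) = 0 + 1 + 1 + 2 = 4.

4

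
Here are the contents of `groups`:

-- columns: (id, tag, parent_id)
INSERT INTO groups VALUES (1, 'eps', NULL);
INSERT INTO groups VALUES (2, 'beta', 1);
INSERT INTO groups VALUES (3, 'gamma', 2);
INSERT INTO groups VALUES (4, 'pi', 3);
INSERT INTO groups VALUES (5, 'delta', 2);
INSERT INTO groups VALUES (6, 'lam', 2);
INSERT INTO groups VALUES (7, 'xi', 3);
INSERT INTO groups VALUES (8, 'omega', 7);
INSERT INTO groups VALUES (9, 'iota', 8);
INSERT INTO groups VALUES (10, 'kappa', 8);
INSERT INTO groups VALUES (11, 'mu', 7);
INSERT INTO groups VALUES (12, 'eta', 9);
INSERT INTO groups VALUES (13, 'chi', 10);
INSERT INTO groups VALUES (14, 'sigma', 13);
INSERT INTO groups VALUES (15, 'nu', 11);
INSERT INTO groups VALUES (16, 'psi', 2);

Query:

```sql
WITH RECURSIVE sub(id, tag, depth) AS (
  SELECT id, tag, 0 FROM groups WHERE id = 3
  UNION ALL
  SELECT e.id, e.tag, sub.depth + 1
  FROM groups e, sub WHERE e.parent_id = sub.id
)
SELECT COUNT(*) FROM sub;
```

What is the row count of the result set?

Base: id=3 (gamma) at depth 0.
Iteration 1: rows with parent_id in {3} -> pi (id 4, depth 1), xi (id 7, depth 1).
Iteration 2: rows with parent_id in {4,7} -> omega (id 8, depth 2), mu (id 11, depth 2).
Iteration 3: rows with parent_id in {8,11} -> iota (id 9, depth 3), kappa (id 10, depth 3), nu (id 15, depth 3).
Iteration 4: rows with parent_id in {9,10,15} -> eta (id 12, depth 4), chi (id 13, depth 4).
Iteration 5: rows with parent_id in {12,13} -> sigma (id 14, depth 5).
Iteration 6: no rows with parent_id in {14}; recursion stops.
Total rows emitted: 11.

11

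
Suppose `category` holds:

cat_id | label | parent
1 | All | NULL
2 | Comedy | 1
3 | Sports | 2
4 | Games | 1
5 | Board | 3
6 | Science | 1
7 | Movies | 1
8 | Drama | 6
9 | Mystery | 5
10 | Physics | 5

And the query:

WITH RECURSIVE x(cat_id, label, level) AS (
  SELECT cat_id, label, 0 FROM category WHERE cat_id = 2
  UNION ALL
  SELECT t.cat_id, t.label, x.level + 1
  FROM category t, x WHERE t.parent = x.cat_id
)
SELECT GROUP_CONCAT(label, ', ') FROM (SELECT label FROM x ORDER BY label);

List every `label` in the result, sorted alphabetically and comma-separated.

Board, Comedy, Mystery, Physics, Sports

Base: cat_id=2 (Comedy) at level 0.
Iteration 1: rows with parent in {2} -> Sports (id 3, level 1).
Iteration 2: rows with parent in {3} -> Board (id 5, level 2).
Iteration 3: rows with parent in {5} -> Mystery (id 9, level 3), Physics (id 10, level 3).
Iteration 4: no rows with parent in {9,10}; recursion stops.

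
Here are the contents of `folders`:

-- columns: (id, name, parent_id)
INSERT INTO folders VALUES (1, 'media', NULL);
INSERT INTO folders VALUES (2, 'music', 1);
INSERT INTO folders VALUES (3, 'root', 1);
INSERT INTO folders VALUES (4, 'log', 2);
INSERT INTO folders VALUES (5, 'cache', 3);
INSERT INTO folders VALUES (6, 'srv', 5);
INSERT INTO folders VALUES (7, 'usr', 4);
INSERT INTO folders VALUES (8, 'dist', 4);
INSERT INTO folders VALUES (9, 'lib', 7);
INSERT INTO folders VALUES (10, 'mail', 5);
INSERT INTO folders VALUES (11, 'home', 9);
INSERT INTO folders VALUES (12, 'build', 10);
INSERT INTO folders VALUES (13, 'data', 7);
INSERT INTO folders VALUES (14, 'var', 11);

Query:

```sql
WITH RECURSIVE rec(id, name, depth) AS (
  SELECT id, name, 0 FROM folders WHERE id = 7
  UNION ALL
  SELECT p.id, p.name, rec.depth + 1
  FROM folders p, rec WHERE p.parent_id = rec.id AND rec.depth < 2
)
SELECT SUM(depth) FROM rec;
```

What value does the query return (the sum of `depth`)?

Base: id=7 (usr) at depth 0.
Iteration 1: rows with parent_id in {7} -> lib (id 9, depth 1), data (id 13, depth 1).
Iteration 2: rows with parent_id in {9,13} -> home (id 11, depth 2).
Iteration 3: depth < 2 fails for all current rows; recursion stops.
SUM(depth) = 0 + 1 + 1 + 2 = 4.

4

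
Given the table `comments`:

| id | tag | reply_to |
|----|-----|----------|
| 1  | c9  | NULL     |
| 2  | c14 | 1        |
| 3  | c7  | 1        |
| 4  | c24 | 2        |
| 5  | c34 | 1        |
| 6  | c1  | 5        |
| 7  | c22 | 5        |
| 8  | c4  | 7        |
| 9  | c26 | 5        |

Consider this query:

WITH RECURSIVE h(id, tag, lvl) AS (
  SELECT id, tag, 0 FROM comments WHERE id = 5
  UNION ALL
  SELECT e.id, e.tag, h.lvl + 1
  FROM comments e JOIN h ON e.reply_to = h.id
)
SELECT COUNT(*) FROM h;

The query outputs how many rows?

5

Base: id=5 (c34) at lvl 0.
Iteration 1: rows with reply_to in {5} -> c1 (id 6, lvl 1), c22 (id 7, lvl 1), c26 (id 9, lvl 1).
Iteration 2: rows with reply_to in {6,7,9} -> c4 (id 8, lvl 2).
Iteration 3: no rows with reply_to in {8}; recursion stops.
Total rows emitted: 5.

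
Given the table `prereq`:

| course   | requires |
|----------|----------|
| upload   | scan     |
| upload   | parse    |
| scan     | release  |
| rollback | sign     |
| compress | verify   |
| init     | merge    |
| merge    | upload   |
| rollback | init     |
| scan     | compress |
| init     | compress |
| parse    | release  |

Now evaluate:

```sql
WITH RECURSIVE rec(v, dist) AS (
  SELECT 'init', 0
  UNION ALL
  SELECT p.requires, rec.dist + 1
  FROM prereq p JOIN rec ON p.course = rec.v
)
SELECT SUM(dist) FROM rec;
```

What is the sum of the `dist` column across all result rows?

Base: (init, dist=0).
Iteration 1: edges from {init} -> (compress, dist=1), (merge, dist=1).
Iteration 2: edges from {compress,merge} -> (upload, dist=2), (verify, dist=2).
Iteration 3: edges from {upload,verify} -> (parse, dist=3), (scan, dist=3).
Iteration 4: edges from {parse,scan} -> (compress, dist=4), (release, dist=4) x2. [UNION ALL keeps all 3 new rows, including repeats]
Iteration 5: edges from {compress,release} -> (verify, dist=5).
Iteration 6: no outgoing edges from {verify}; recursion stops.
SUM(dist) = 0 + 1 + 1 + 2 + 2 + 3 + 3 + 4 + 4 + 4 + 5 = 29.

29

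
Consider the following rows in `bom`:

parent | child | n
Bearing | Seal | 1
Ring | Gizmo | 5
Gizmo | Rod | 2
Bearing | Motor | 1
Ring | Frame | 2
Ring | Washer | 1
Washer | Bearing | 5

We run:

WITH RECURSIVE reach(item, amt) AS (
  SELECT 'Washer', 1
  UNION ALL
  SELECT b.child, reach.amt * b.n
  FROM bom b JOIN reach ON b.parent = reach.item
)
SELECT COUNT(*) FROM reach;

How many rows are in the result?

4

Base: (Washer, amt=1).
Iteration 1: components of {Washer} -> Bearing = 1*5 = 5.
Iteration 2: components of {Bearing} -> Motor = 5*1 = 5, Seal = 5*1 = 5.
Iteration 3: no further components; recursion stops.
Total rows emitted: 4.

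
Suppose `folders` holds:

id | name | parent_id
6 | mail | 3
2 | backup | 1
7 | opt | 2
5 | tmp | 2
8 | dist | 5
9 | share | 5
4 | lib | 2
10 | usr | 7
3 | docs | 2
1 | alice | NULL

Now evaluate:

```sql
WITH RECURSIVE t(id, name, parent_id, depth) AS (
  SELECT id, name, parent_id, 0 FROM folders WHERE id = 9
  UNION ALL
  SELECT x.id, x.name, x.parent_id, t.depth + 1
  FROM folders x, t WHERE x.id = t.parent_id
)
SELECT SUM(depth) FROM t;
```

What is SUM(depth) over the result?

6

Base: id=9 (share), parent_id=5, depth 0.
Iteration 1: join on id=5 -> tmp (id 5, parent_id=2, depth 1).
Iteration 2: join on id=2 -> backup (id 2, parent_id=1, depth 2).
Iteration 3: join on id=1 -> alice (id 1, parent_id=NULL, depth 3).
Iteration 4: parent_id is NULL; no match; recursion stops.
SUM(depth) = 0 + 1 + 2 + 3 = 6.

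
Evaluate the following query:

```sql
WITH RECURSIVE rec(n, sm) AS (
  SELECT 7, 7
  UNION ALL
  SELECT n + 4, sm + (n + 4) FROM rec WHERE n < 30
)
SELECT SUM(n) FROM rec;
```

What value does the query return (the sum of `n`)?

Base: n=7, sm=7.
Iteration 1: 7 < 30 holds -> n = 7 + 4 = 11, sm = 7 + 11 = 18.
Iteration 2: 11 < 30 holds -> n = 11 + 4 = 15, sm = 18 + 15 = 33.
Iteration 3: 15 < 30 holds -> n = 15 + 4 = 19, sm = 33 + 19 = 52.
Iteration 4: 19 < 30 holds -> n = 19 + 4 = 23, sm = 52 + 23 = 75.
Iteration 5: 23 < 30 holds -> n = 23 + 4 = 27, sm = 75 + 27 = 102.
Iteration 6: 27 < 30 holds -> n = 27 + 4 = 31, sm = 102 + 31 = 133.
Iteration 7: 31 < 30 fails; recursion stops.
SUM(n) = 7 + 11 + 15 + 19 + 23 + 27 + 31 = 133.

133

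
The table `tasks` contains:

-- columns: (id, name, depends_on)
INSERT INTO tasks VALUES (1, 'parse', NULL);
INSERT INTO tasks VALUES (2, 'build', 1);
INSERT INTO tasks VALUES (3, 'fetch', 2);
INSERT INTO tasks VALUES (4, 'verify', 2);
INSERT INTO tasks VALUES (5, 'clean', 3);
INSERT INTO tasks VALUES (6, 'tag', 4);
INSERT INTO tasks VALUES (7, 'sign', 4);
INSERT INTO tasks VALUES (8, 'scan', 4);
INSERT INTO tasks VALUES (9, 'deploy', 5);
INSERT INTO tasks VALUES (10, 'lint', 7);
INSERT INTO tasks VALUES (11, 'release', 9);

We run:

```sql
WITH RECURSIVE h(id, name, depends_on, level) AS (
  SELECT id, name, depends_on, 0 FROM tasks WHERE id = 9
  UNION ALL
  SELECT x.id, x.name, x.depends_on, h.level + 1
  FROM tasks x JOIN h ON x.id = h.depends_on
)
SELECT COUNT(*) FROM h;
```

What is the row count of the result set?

5

Base: id=9 (deploy), depends_on=5, level 0.
Iteration 1: join on id=5 -> clean (id 5, depends_on=3, level 1).
Iteration 2: join on id=3 -> fetch (id 3, depends_on=2, level 2).
Iteration 3: join on id=2 -> build (id 2, depends_on=1, level 3).
Iteration 4: join on id=1 -> parse (id 1, depends_on=NULL, level 4).
Iteration 5: depends_on is NULL; no match; recursion stops.
Total rows emitted: 5.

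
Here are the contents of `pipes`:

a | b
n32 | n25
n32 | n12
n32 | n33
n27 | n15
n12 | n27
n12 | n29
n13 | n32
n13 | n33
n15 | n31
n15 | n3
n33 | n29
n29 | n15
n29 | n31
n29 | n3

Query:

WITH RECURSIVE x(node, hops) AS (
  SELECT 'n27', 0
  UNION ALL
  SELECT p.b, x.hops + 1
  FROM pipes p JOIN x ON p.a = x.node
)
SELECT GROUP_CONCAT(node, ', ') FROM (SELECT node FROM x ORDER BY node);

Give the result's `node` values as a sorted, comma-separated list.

n15, n27, n3, n31

Base: (n27, hops=0).
Iteration 1: edges from {n27} -> (n15, hops=1).
Iteration 2: edges from {n15} -> (n3, hops=2), (n31, hops=2).
Iteration 3: no outgoing edges from {n3,n31}; recursion stops.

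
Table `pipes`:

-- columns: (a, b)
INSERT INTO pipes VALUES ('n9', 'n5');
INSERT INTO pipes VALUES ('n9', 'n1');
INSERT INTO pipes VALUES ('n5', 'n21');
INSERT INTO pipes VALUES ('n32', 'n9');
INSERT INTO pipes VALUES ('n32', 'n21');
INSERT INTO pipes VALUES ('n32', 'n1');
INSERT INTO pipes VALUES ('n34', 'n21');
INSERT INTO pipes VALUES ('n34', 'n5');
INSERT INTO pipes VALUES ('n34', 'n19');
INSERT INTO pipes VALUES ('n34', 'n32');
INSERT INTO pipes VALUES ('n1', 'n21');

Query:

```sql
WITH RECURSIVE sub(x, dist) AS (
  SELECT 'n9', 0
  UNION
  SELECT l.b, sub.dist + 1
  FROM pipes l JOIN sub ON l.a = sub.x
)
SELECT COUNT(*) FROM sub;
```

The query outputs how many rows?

4

Base: (n9, dist=0).
Iteration 1: edges from {n9} -> (n1, dist=1), (n5, dist=1).
Iteration 2: edges from {n1,n5} -> (n21, dist=2). [UNION drops 1 duplicate row(s)]
Iteration 3: no outgoing edges from {n21}; recursion stops.
Total rows emitted: 4.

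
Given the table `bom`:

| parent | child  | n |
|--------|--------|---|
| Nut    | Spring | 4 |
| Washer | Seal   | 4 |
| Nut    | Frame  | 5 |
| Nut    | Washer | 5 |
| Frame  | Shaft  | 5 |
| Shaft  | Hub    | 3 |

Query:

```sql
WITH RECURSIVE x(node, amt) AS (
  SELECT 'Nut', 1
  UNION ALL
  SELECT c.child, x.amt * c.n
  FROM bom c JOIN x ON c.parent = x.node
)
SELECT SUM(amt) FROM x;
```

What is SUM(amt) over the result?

135

Base: (Nut, amt=1).
Iteration 1: components of {Nut} -> Frame = 1*5 = 5, Spring = 1*4 = 4, Washer = 1*5 = 5.
Iteration 2: components of {Frame,Spring,Washer} -> Seal = 5*4 = 20, Shaft = 5*5 = 25.
Iteration 3: components of {Seal,Shaft} -> Hub = 25*3 = 75.
Iteration 4: no further components; recursion stops.
SUM(amt) = 1 + 5 + 5 + 4 + 25 + 20 + 75 = 135.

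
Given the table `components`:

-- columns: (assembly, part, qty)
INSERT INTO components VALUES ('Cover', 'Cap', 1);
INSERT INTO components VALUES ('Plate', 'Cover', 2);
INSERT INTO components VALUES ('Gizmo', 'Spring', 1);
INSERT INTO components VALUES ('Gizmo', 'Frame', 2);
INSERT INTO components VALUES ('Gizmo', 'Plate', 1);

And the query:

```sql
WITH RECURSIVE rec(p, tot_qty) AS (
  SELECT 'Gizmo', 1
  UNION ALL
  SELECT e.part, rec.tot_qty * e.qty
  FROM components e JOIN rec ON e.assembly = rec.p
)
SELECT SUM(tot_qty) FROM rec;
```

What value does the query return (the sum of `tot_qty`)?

Base: (Gizmo, tot_qty=1).
Iteration 1: components of {Gizmo} -> Frame = 1*2 = 2, Plate = 1*1 = 1, Spring = 1*1 = 1.
Iteration 2: components of {Frame,Plate,Spring} -> Cover = 1*2 = 2.
Iteration 3: components of {Cover} -> Cap = 2*1 = 2.
Iteration 4: no further components; recursion stops.
SUM(tot_qty) = 1 + 1 + 1 + 2 + 2 + 2 = 9.

9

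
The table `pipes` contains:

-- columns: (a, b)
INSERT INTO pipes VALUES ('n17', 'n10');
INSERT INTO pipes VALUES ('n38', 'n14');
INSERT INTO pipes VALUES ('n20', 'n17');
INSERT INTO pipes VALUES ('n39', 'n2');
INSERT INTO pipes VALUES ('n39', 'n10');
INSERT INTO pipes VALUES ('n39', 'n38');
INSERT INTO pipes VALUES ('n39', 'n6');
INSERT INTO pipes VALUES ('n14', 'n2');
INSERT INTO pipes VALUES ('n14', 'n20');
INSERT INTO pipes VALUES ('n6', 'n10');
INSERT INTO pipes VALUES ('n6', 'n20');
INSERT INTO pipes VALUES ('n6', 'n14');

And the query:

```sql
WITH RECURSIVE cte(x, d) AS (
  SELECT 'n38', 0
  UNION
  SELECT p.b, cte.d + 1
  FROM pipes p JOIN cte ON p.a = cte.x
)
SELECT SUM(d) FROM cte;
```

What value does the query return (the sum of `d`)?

12

Base: (n38, d=0).
Iteration 1: edges from {n38} -> (n14, d=1).
Iteration 2: edges from {n14} -> (n2, d=2), (n20, d=2).
Iteration 3: edges from {n2,n20} -> (n17, d=3).
Iteration 4: edges from {n17} -> (n10, d=4).
Iteration 5: no outgoing edges from {n10}; recursion stops.
SUM(d) = 0 + 1 + 2 + 2 + 3 + 4 = 12.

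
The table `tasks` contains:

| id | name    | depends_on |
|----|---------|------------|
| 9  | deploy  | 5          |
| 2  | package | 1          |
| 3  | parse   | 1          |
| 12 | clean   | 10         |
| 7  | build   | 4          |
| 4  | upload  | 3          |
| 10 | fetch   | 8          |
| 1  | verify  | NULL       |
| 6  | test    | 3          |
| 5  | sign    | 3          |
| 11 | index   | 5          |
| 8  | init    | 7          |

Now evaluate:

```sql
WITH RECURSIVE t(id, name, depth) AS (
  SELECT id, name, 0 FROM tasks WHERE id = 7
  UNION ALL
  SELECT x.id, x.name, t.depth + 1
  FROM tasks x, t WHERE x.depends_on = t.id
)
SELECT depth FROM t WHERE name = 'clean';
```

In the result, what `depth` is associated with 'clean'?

Base: id=7 (build) at depth 0.
Iteration 1: rows with depends_on in {7} -> init (id 8, depth 1).
Iteration 2: rows with depends_on in {8} -> fetch (id 10, depth 2).
Iteration 3: rows with depends_on in {10} -> clean (id 12, depth 3).
Iteration 4: no rows with depends_on in {12}; recursion stops.

3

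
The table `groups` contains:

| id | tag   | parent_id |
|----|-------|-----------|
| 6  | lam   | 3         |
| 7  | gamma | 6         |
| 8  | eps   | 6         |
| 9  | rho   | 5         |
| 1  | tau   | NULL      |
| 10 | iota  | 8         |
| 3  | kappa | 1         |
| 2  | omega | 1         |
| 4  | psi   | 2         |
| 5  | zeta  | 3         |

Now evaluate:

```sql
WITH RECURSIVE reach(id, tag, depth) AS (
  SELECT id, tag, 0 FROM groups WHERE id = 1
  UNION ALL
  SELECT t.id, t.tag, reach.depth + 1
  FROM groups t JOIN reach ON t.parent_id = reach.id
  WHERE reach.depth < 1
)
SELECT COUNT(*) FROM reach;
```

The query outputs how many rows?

3

Base: id=1 (tau) at depth 0.
Iteration 1: rows with parent_id in {1} -> omega (id 2, depth 1), kappa (id 3, depth 1).
Iteration 2: depth < 1 fails for all current rows; recursion stops.
Total rows emitted: 3.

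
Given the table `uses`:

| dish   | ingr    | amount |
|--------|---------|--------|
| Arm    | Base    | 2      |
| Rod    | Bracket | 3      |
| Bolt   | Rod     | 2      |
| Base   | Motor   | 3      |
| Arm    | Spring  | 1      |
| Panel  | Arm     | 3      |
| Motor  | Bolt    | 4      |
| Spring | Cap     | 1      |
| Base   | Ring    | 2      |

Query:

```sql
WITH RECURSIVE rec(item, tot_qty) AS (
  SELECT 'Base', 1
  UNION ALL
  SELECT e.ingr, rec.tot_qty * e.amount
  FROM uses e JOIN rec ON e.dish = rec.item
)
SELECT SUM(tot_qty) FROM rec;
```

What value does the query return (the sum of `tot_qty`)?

Base: (Base, tot_qty=1).
Iteration 1: components of {Base} -> Motor = 1*3 = 3, Ring = 1*2 = 2.
Iteration 2: components of {Motor,Ring} -> Bolt = 3*4 = 12.
Iteration 3: components of {Bolt} -> Rod = 12*2 = 24.
Iteration 4: components of {Rod} -> Bracket = 24*3 = 72.
Iteration 5: no further components; recursion stops.
SUM(tot_qty) = 1 + 2 + 3 + 12 + 24 + 72 = 114.

114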